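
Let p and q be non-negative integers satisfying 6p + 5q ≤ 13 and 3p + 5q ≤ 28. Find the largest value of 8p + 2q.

16

(p,q)=(2,0): 6·2+5·0=12≤13, 3·2+5·0=6≤28, objective 16.
(p,q)=(1,1): 6·1+5·1=11≤13, 3·1+5·1=8≤28, objective 10.
(p,q)=(1,0): 6·1+5·0=6≤13, 3·1+5·0=3≤28, objective 8.
The best lattice point is (2,0), giving 16.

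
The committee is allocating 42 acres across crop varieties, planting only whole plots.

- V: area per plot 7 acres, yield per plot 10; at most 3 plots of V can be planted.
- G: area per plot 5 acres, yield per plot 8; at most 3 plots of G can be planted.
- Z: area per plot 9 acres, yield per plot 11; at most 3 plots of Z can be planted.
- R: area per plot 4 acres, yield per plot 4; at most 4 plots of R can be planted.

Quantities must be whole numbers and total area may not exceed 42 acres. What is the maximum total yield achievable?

2×V, 3×G, 1×Z, and 1×R: area 42 ≤ 42, yield 2·10 + 3·8 + 1·11 + 1·4 = 59.
2×V, 2×G, and 2×Z: area 42 ≤ 42, yield 2·10 + 2·8 + 2·11 = 58.
Best is 59.

59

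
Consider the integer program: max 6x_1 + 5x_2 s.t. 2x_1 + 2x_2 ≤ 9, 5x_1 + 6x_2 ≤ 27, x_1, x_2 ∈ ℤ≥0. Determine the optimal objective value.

24

Relaxing integrality, the LP optimum is 27.00 at (x_1,x_2) = (4.5, 0), which is not an integer point.
(x_1,x_2)=(4,0): 2·4+2·0=8≤9, 5·4+6·0=20≤27, objective 24.
(x_1,x_2)=(3,1): 2·3+2·1=8≤9, 5·3+6·1=21≤27, objective 23.
(x_1,x_2)=(3,0): 2·3+2·0=6≤9, 5·3+6·0=15≤27, objective 18.
Maximum is 24 at (x_1,x_2)=(4,0).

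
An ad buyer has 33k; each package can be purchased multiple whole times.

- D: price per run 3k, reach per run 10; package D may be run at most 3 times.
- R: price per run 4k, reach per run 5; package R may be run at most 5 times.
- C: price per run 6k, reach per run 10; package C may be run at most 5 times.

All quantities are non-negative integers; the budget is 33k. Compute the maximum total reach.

70

This is a bounded integer knapsack.
Take 3×D and 4×C: price 33 ≤ 33, reach 3·10 + 4·10 = 70.
D has the best ratio (10/3) and is taken to its limit of 3; remaining capacity is filled optimally with the others.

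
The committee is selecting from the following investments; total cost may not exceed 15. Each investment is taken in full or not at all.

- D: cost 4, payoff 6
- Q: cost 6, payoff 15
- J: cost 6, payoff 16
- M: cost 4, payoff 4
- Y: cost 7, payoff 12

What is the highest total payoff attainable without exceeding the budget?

31

J + Y: cost 6 + 7 = 13 ≤ 15, payoff 16 + 12 = 28.
Q + Y: cost 6 + 7 = 13 ≤ 15, payoff 15 + 12 = 27.
Q + J: cost 6 + 6 = 12 ≤ 15, payoff 15 + 16 = 31.
Best is Q and J with total payoff 31.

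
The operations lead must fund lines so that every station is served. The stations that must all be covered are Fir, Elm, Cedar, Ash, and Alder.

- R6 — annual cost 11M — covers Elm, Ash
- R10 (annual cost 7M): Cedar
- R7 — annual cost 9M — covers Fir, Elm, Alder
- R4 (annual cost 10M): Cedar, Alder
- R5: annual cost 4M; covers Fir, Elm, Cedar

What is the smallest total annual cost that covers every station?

24

Choose R6, R7, and R5: together they cover Fir, Elm, Cedar, Ash, Alder — every station.
Total annual cost: 11 + 9 + 4 = 24.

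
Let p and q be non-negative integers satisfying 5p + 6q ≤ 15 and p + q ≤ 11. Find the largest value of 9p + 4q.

27

(p,q)=(3,0): 5·3+6·0=15≤15, 1·3+1·0=3≤11, objective 27.
(p,q)=(2,0): 5·2+6·0=10≤15, 1·2+1·0=2≤11, objective 18.
The best lattice point is (3,0), giving 27.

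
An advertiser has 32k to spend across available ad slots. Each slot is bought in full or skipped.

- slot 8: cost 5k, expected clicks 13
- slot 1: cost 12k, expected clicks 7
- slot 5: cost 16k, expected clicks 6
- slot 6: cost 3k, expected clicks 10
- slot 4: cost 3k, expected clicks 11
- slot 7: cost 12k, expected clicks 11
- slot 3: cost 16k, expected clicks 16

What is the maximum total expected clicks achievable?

Allowing fractional choices, the relaxed optimum would be about 54.6, but ad slots are indivisible.
slot 8 + slot 6 + slot 4 + slot 3: cost 5 + 3 + 3 + 16 = 27 ≤ 32, expected clicks 13 + 10 + 11 + 16 = 50.
slot 8 + slot 6 + slot 4 + slot 7: cost 5 + 3 + 3 + 12 = 23 ≤ 32, expected clicks 13 + 10 + 11 + 11 = 45.
slot 8 + slot 1 + slot 4 + slot 7: cost 5 + 12 + 3 + 12 = 32 ≤ 32, expected clicks 13 + 7 + 11 + 11 = 42.
Best is slot 8, slot 6, slot 4, and slot 3 with total expected clicks 50.

50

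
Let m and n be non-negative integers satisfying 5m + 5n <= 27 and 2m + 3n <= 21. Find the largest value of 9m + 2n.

(m,n)=(5,0): 5·5+5·0=25≤27, 2·5+3·0=10≤21, objective 45.
(m,n)=(4,1): 5·4+5·1=25≤27, 2·4+3·1=11≤21, objective 38.
(m,n)=(4,0): 5·4+5·0=20≤27, 2·4+3·0=8≤21, objective 36.
The best lattice point is (5,0), giving 45.

45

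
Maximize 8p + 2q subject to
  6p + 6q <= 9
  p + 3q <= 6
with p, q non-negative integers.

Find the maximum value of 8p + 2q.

(p,q)=(1,0) is feasible, giving 8.
(p,q)=(0,1) is feasible, giving 2.
(p,q)=(0,0) is feasible, giving 0.
No feasible integer point exceeds 8.

8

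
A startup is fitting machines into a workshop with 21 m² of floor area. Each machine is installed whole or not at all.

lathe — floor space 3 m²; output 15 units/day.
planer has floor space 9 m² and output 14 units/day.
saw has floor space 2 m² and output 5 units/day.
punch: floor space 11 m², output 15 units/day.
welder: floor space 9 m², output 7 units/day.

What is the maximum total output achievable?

36

lathe + planer + welder: floor space 3 + 9 + 9 = 21 ≤ 21, output 15 + 14 + 7 = 36.
lathe + saw + punch: floor space 3 + 2 + 11 = 16 ≤ 21, output 15 + 5 + 15 = 35.
Best is lathe, planer, and welder with total output 36.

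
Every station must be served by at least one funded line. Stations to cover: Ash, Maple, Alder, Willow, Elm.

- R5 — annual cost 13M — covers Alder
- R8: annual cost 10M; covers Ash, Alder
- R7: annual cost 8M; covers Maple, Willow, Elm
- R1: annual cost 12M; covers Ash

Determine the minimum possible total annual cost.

Choose R8 and R7: together they cover Ash, Maple, Alder, Willow, Elm — every station.
Total annual cost: 10 + 8 = 18.
No cover costs less than 18.

18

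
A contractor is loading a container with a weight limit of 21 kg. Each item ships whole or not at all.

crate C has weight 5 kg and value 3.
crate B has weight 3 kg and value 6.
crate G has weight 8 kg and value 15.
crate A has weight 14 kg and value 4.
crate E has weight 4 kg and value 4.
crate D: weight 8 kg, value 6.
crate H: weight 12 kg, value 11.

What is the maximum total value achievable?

28

Allowing fractional choices, the relaxed optimum would be about 30.5, but items are indivisible.
crate C + crate B + crate G + crate E: weight 5 + 3 + 8 + 4 = 20 ≤ 21, value 3 + 6 + 15 + 4 = 28.
crate B + crate G + crate D: weight 3 + 8 + 8 = 19 ≤ 21, value 6 + 15 + 6 = 27.
crate G + crate H: weight 8 + 12 = 20 ≤ 21, value 15 + 11 = 26.
Best is crate C, crate B, crate G, and crate E with total value 28.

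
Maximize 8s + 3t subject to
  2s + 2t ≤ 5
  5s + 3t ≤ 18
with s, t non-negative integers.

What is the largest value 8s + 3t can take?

16

The continuous relaxation peaks at (2.5, 0) with value 20.00; rounding to a feasible lattice point costs some objective.
(s,t)=(2,0) is feasible, giving 16.
(s,t)=(1,1) is feasible, giving 11.
(s,t)=(1,0) is feasible, giving 8.
Maximum is 16 at (s,t)=(2,0).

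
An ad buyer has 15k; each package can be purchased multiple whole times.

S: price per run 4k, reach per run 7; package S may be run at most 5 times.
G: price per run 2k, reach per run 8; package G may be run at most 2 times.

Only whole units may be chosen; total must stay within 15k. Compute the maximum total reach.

30

G has the best ratio (8/2); taking only G gives at most 2×8 = 16 (stopped by the supply cap of 2).
Mixing does better — 2×S and 2×G: price 12 ≤ 15, reach 2·7 + 2·8 = 30.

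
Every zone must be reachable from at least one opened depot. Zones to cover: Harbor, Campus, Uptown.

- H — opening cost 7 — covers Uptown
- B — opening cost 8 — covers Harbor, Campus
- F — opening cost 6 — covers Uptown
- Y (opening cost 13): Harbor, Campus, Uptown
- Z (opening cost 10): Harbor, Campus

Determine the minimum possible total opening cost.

Y alone covers Harbor, Campus, Uptown — every zone.
Total opening cost: 13.

13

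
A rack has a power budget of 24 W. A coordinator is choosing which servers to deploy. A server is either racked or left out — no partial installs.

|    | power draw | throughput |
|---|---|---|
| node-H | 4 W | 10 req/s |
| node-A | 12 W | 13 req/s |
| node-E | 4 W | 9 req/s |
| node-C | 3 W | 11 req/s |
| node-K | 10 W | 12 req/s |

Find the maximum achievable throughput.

Allowing fractional choices, the relaxed optimum would be about 45.2, but servers are indivisible.
node-H + node-A + node-C: power draw 4 + 12 + 3 = 19 ≤ 24, throughput 10 + 13 + 11 = 34.
node-H + node-E + node-C + node-K: power draw 4 + 4 + 3 + 10 = 21 ≤ 24, throughput 10 + 9 + 11 + 12 = 42.
node-H + node-A + node-E + node-C: power draw 4 + 12 + 4 + 3 = 23 ≤ 24, throughput 10 + 13 + 9 + 11 = 43.
Best is node-H, node-A, node-E, and node-C with total throughput 43.

43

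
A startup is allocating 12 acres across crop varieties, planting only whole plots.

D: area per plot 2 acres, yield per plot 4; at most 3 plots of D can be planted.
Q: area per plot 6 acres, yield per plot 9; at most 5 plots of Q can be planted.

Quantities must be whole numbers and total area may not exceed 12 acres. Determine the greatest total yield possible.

21

This is a bounded integer knapsack.
Take 3×D and 1×Q: area 12 ≤ 12, yield 3·4 + 1·9 = 21.
D has the best ratio (4/2) and is taken to its limit of 3; remaining capacity is filled optimally with the others.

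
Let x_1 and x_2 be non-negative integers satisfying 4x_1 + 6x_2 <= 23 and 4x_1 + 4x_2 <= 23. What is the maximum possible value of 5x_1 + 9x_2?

32

Relaxing integrality, the LP optimum is 34.50 at (x_1,x_2) = (0, 3.83), which is not an integer point.
(x_1,x_2)=(1,3): 4·1+6·3=22≤23, 4·1+4·3=16≤23, objective 32.
(x_1,x_2)=(2,2): 4·2+6·2=20≤23, 4·2+4·2=16≤23, objective 28.
(x_1,x_2)=(0,3): 4·0+6·3=18≤23, 4·0+4·3=12≤23, objective 27.
(x_1,x_2)=(1,2): 4·1+6·2=16≤23, 4·1+4·2=12≤23, objective 23.
Maximum is 32 at (x_1,x_2)=(1,3).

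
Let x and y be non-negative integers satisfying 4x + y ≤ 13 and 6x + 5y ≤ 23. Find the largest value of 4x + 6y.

24

Relaxing integrality, the LP optimum is 27.60 at (x,y) = (0, 4.6), which is not an integer point.
(x,y)=(0,4): 4·0+1·4=4≤13, 6·0+5·4=20≤23, objective 24.
(x,y)=(1,3): 4·1+1·3=7≤13, 6·1+5·3=21≤23, objective 22.
(x,y)=(0,3): 4·0+1·3=3≤13, 6·0+5·3=15≤23, objective 18.
Maximum is 24 at (x,y)=(0,4).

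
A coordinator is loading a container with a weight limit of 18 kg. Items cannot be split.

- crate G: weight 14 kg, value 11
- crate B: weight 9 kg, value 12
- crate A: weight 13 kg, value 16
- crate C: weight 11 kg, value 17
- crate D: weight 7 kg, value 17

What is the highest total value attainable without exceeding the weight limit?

crate B + crate D: weight 9 + 7 = 16 ≤ 18, value 12 + 17 = 29.
crate D: weight 7 ≤ 18, value 17.
crate C + crate D: weight 11 + 7 = 18 ≤ 18, value 17 + 17 = 34.
Best is crate C and crate D with total value 34.

34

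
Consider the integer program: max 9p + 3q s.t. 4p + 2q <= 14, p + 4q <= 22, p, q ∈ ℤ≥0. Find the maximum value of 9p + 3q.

Relaxing integrality, the LP optimum is 31.50 at (p,q) = (3.5, 0), which is not an integer point.
(p,q)=(3,1): 4·3+2·1=14≤14, 1·3+4·1=7≤22, objective 30.
(p,q)=(3,0): 4·3+2·0=12≤14, 1·3+4·0=3≤22, objective 27.
(p,q)=(2,2): 4·2+2·2=12≤14, 1·2+4·2=10≤22, objective 24.
The best lattice point is (3,1), giving 30.

30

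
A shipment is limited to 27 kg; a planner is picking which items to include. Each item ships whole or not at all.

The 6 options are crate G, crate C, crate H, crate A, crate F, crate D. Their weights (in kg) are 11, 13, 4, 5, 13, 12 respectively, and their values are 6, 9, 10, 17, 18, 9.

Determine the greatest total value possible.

Treat it as a binary knapsack problem.
Allowing fractional choices, the relaxed optimum would be about 48.8, but items are indivisible.
crate H + crate A + crate D: weight 4 + 5 + 12 = 21 ≤ 27, value 10 + 17 + 9 = 36.
crate H + crate A + crate F: weight 4 + 5 + 13 = 22 ≤ 27, value 10 + 17 + 18 = 45.
Best is crate H, crate A, and crate F with total value 45.

45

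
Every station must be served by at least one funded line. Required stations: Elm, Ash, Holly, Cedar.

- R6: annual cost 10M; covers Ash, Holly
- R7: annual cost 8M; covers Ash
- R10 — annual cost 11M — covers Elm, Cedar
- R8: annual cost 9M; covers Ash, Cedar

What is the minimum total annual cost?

Choose R6 and R10: together they cover Elm, Ash, Holly, Cedar — every station.
Total annual cost: 10 + 11 = 21.

21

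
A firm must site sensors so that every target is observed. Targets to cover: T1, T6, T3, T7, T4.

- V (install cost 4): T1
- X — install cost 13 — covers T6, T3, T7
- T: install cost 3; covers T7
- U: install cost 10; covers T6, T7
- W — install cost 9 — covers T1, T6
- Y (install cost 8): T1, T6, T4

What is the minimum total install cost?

21

The greedy cost-per-new-target heuristic would pick Y, T, and X for 24, but a cheaper cover exists.
Choose X and Y: together they cover T1, T6, T3, T7, T4 — every target.
Total install cost: 13 + 8 = 21.
No cover costs less than 21.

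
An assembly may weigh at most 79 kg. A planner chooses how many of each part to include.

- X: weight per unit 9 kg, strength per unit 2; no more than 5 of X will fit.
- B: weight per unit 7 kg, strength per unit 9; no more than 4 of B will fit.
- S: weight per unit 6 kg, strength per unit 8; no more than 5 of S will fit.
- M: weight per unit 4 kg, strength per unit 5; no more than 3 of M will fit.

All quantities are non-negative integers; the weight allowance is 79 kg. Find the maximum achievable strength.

93

This is a bounded integer knapsack.
S has the best ratio (8/6); taking only S gives at most 5×8 = 40 (stopped by the supply cap of 5).
Mixing does better — 1×X, 4×B, 5×S, and 3×M: weight 79 ≤ 79, strength 1·2 + 4·9 + 5·8 + 3·5 = 93.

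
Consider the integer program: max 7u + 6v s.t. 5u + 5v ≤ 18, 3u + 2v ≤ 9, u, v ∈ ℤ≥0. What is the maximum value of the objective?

21

(u,v)=(3,0): 5·3+5·0=15≤18, 3·3+2·0=9≤9, objective 21.
(u,v)=(2,1): 5·2+5·1=15≤18, 3·2+2·1=8≤9, objective 20.
Maximum is 21 at (u,v)=(3,0).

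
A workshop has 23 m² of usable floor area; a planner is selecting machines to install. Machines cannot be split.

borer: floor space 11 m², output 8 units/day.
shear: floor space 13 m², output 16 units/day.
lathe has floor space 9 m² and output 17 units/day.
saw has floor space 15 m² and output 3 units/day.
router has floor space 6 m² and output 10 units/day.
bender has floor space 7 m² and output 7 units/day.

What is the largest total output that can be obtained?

lathe + router + bender: floor space 9 + 6 + 7 = 22 ≤ 23, output 17 + 10 + 7 = 34.
shear + lathe: floor space 13 + 9 = 22 ≤ 23, output 16 + 17 = 33.
Best is lathe, router, and bender with total output 34.

34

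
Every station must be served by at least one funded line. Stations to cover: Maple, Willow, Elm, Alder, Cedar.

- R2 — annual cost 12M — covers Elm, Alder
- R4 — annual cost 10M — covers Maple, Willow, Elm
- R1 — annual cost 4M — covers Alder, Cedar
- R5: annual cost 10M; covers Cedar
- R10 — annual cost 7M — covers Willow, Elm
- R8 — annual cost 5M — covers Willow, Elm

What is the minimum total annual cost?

Choose R4 and R1: together they cover Maple, Willow, Elm, Alder, Cedar — every station.
Total annual cost: 10 + 4 = 14.

14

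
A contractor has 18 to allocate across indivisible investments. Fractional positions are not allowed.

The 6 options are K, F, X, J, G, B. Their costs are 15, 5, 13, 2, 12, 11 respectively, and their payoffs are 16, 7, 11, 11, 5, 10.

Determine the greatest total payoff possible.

28

F + J + B: cost 5 + 2 + 11 = 18 ≤ 18, payoff 7 + 11 + 10 = 28.
K + J: cost 15 + 2 = 17 ≤ 18, payoff 16 + 11 = 27.
Best is F, J, and B with total payoff 28.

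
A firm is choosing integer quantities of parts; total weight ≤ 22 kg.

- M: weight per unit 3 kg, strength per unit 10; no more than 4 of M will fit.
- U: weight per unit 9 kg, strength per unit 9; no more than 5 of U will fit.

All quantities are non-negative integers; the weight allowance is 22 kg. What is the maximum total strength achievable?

This is a bounded integer knapsack.
M has the best ratio (10/3); taking only M gives at most 4×10 = 40 (stopped by the supply cap of 4).
Mixing does better — 4×M and 1×U: weight 21 ≤ 22, strength 4·10 + 1·9 = 49.

49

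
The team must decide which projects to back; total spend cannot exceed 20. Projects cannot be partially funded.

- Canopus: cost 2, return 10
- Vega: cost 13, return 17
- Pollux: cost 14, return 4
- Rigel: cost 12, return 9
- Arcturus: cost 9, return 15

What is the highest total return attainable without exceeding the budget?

Allowing fractional choices, the relaxed optimum would be about 36.8, but projects are indivisible.
Canopus + Arcturus: cost 2 + 9 = 11 ≤ 20, return 10 + 15 = 25.
Canopus + Rigel: cost 2 + 12 = 14 ≤ 20, return 10 + 9 = 19.
Canopus + Vega: cost 2 + 13 = 15 ≤ 20, return 10 + 17 = 27.
Best is Canopus and Vega with total return 27.

27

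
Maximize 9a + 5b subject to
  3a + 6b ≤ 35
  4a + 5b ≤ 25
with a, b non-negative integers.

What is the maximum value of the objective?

54

Relaxing integrality, the LP optimum is 56.25 at (a,b) = (6.25, 0), which is not an integer point.
(a,b)=(6,0): 3·6+6·0=18≤35, 4·6+5·0=24≤25, objective 54.
(a,b)=(5,1): 3·5+6·1=21≤35, 4·5+5·1=25≤25, objective 50.
(a,b)=(5,0): 3·5+6·0=15≤35, 4·5+5·0=20≤25, objective 45.
Maximum is 54 at (a,b)=(6,0).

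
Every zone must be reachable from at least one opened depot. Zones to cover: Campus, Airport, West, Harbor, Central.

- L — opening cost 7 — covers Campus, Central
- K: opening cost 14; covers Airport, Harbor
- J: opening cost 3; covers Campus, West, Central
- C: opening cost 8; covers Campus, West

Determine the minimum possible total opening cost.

Choose K and J: together they cover Campus, Airport, West, Harbor, Central — every zone.
Total opening cost: 14 + 3 = 17.
No cover costs less than 17.

17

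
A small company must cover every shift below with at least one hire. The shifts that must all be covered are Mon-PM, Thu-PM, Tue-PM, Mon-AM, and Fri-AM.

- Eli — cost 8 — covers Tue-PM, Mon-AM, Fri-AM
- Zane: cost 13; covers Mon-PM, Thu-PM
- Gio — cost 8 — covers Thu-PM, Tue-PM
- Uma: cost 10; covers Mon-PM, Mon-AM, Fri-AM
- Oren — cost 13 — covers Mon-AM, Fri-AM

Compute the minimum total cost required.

18

The greedy cost-per-new-shift heuristic would pick Eli and Zane for 21, but a cheaper cover exists.
Choose Gio and Uma: together they cover Mon-PM, Thu-PM, Tue-PM, Mon-AM, Fri-AM — every shift.
Total cost: 8 + 10 = 18.
No cover costs less than 18.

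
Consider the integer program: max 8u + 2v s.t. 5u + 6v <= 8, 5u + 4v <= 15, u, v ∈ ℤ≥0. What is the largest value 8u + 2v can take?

8

The continuous relaxation peaks at (1.6, 0) with value 12.80; rounding to a feasible lattice point costs some objective.
(u,v)=(1,0): 5·1+6·0=5≤8, 5·1+4·0=5≤15, objective 8.
(u,v)=(0,1): 5·0+6·1=6≤8, 5·0+4·1=4≤15, objective 2.
(u,v)=(0,0): 5·0+6·0=0≤8, 5·0+4·0=0≤15, objective 0.
The best lattice point is (1,0), giving 8.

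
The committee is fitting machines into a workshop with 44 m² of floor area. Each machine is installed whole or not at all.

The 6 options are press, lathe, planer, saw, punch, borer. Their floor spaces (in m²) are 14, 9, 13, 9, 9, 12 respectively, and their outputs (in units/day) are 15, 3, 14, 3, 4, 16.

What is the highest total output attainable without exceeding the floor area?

45

This is a 0-1 knapsack instance.
press + planer + borer: floor space 14 + 13 + 12 = 39 ≤ 44, output 15 + 14 + 16 = 45.
press + lathe + punch + borer: floor space 14 + 9 + 9 + 12 = 44 ≤ 44, output 15 + 3 + 4 + 16 = 38.
press + saw + punch + borer: floor space 14 + 9 + 9 + 12 = 44 ≤ 44, output 15 + 3 + 4 + 16 = 38.
Best is press, planer, and borer with total output 45.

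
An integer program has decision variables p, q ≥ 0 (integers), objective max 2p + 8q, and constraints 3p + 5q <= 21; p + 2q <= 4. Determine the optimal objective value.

16

(p,q)=(0,2): 3·0+5·2=10≤21, 1·0+2·2=4≤4, objective 16.
(p,q)=(1,1): 3·1+5·1=8≤21, 1·1+2·1=3≤4, objective 10.
(p,q)=(0,1): 3·0+5·1=5≤21, 1·0+2·1=2≤4, objective 8.
The best lattice point is (0,2), giving 16.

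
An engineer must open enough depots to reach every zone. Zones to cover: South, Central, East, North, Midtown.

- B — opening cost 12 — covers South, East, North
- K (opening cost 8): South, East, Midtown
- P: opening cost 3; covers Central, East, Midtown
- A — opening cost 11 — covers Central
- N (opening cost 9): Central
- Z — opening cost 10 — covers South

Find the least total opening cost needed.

This is a weighted set-cover instance.
Choose B and P: together they cover South, Central, East, North, Midtown — every zone.
Total opening cost: 12 + 3 = 15.
No cover costs less than 15.

15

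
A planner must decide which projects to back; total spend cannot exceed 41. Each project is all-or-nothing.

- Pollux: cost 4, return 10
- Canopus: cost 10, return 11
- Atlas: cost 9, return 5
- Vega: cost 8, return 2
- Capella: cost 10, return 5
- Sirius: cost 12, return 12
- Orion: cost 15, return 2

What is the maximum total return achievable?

38

Allowing fractional choices, the relaxed optimum would be about 41.0, but projects are indivisible.
Pollux + Canopus + Capella + Sirius: cost 4 + 10 + 10 + 12 = 36 ≤ 41, return 10 + 11 + 5 + 12 = 38.
Pollux + Canopus + Atlas + Sirius: cost 4 + 10 + 9 + 12 = 35 ≤ 41, return 10 + 11 + 5 + 12 = 38.
Pollux + Canopus + Vega + Sirius: cost 4 + 10 + 8 + 12 = 34 ≤ 41, return 10 + 11 + 2 + 12 = 35.
The maximum return is 38; one optimal choice is Pollux, Canopus, Atlas, and Sirius.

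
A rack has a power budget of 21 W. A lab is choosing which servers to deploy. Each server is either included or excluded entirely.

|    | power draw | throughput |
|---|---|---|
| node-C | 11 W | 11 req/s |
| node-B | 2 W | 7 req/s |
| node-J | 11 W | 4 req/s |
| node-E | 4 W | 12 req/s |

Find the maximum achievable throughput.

Allowing fractional choices, the relaxed optimum would be about 31.5, but servers are indivisible.
node-C + node-B + node-E: power draw 11 + 2 + 4 = 17 ≤ 21, throughput 11 + 7 + 12 = 30.
node-C + node-E: power draw 11 + 4 = 15 ≤ 21, throughput 11 + 12 = 23.
node-B + node-J + node-E: power draw 2 + 11 + 4 = 17 ≤ 21, throughput 7 + 4 + 12 = 23.
Best is node-C, node-B, and node-E with total throughput 30.

30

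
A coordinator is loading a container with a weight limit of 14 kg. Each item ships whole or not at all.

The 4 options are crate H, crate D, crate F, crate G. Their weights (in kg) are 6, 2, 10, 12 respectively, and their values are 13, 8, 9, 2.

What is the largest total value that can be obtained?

21

This is a 0-1 knapsack instance.
crate H: weight 6 ≤ 14, value 13.
crate D + crate F: weight 2 + 10 = 12 ≤ 14, value 8 + 9 = 17.
crate H + crate D: weight 6 + 2 = 8 ≤ 14, value 13 + 8 = 21.
Best is crate H and crate D with total value 21.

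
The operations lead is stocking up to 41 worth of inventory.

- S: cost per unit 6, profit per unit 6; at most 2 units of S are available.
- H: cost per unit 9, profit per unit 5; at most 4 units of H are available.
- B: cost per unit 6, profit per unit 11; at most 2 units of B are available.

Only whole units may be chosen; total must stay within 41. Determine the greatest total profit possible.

B has the best ratio (11/6); taking only B gives at most 2×11 = 22 (stopped by the supply cap of 2).
Mixing does better — 2×S, 1×H, and 2×B: cost 33 ≤ 41, profit 2·6 + 1·5 + 2·11 = 39.

39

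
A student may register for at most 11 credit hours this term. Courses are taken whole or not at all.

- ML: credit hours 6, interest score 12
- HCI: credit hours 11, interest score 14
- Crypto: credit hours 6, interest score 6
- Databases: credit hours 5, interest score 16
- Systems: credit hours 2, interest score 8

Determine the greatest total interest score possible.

28

Take ML and Databases: credit hours 6 + 5 = 11 ≤ 11, interest score 12 + 16 = 28.
No other feasible combination does better.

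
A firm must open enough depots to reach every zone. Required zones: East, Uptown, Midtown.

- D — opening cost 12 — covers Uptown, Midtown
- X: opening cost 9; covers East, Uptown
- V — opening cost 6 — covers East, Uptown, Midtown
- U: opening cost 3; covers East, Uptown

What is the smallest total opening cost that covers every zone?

6

The greedy cost-per-new-zone heuristic would pick U and V for 9, but a cheaper cover exists.
V alone covers East, Uptown, Midtown — every zone.
Total opening cost: 6.
No cover costs less than 6.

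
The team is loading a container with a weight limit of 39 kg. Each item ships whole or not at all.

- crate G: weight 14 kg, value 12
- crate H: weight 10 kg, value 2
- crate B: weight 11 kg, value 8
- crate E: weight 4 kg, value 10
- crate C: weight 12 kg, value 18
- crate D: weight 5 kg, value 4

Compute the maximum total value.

Allowing fractional choices, the relaxed optimum would be about 46.9, but items are indivisible.
crate G + crate E + crate C: weight 14 + 4 + 12 = 30 ≤ 39, value 12 + 10 + 18 = 40.
crate G + crate E + crate C + crate D: weight 14 + 4 + 12 + 5 = 35 ≤ 39, value 12 + 10 + 18 + 4 = 44.
crate B + crate E + crate C + crate D: weight 11 + 4 + 12 + 5 = 32 ≤ 39, value 8 + 10 + 18 + 4 = 40.
Best is crate G, crate E, crate C, and crate D with total value 44.

44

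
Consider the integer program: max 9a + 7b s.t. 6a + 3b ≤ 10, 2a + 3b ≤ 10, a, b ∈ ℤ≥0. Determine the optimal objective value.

Relaxing integrality, the LP optimum is 23.33 at (a,b) = (0, 3.33), which is not an integer point.
(a,b)=(0,3): 6·0+3·3=9≤10, 2·0+3·3=9≤10, objective 21.
(a,b)=(0,2): 6·0+3·2=6≤10, 2·0+3·2=6≤10, objective 14.
Maximum is 21 at (a,b)=(0,3).

21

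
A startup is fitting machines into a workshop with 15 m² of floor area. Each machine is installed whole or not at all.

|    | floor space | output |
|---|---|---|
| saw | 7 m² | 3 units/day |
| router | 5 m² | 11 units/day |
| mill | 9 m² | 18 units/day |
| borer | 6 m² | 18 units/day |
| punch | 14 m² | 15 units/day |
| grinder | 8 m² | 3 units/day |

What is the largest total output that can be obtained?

Take mill and borer: floor space 9 + 6 = 15 ≤ 15, output 18 + 18 = 36.
No other feasible combination does better.

36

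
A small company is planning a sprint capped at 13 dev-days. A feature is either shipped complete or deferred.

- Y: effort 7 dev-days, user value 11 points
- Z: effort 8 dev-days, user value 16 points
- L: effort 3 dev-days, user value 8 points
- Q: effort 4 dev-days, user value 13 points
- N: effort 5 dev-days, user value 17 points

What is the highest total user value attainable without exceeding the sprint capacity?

Take L, Q, and N: effort 3 + 4 + 5 = 12 ≤ 13, user value 8 + 13 + 17 = 38.
No other feasible combination does better.

38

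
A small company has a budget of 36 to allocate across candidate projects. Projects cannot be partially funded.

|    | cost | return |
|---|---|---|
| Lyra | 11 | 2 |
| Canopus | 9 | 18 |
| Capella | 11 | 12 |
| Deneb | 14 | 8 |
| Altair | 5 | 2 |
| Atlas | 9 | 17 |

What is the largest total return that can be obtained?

49

Treat it as a binary knapsack problem.
Canopus + Deneb + Atlas: cost 9 + 14 + 9 = 32 ≤ 36, return 18 + 8 + 17 = 43.
Canopus + Capella + Altair + Atlas: cost 9 + 11 + 5 + 9 = 34 ≤ 36, return 18 + 12 + 2 + 17 = 49.
Canopus + Capella + Atlas: cost 9 + 11 + 9 = 29 ≤ 36, return 18 + 12 + 17 = 47.
Best is Canopus, Capella, Altair, and Atlas with total return 49.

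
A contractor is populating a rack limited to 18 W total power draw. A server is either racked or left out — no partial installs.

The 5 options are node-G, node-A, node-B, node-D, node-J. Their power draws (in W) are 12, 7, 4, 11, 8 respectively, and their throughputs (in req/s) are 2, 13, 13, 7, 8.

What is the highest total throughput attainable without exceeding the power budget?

26

Take node-A and node-B: power draw 7 + 4 = 11 ≤ 18, throughput 13 + 13 = 26.
No other feasible combination does better.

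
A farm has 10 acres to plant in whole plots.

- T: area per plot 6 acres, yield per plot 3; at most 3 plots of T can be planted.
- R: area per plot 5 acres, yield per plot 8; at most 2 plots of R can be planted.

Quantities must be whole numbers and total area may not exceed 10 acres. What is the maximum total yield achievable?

Take 2×R: area 10 ≤ 10, yield 2·8 = 16.
R has the best ratio (8/5) and is taken to its limit of 2; remaining capacity is filled optimally with the others.

16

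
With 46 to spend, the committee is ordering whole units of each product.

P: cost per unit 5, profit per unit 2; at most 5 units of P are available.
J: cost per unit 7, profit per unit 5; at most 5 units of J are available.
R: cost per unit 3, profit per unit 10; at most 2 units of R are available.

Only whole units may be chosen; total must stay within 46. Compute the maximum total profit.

47

Take 1×P, 5×J, and 2×R: cost 46 ≤ 46, profit 1·2 + 5·5 + 2·10 = 47.
R has the best ratio (10/3) and is taken to its limit of 2; remaining capacity is filled optimally with the others.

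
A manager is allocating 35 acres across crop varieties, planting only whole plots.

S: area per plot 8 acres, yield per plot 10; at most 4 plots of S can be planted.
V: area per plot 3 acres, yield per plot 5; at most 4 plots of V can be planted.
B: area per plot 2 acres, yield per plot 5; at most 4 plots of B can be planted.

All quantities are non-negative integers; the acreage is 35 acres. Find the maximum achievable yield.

55

B has the best ratio (5/2); taking only B gives at most 4×5 = 20 (stopped by the supply cap of 4).
Mixing does better — 2×S, 3×V, and 4×B: area 33 ≤ 35, yield 2·10 + 3·5 + 4·5 = 55.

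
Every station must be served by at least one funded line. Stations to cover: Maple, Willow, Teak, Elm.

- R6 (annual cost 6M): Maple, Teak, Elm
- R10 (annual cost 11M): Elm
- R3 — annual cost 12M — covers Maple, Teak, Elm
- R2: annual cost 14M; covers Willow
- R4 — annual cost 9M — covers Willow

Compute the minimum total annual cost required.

This is an integer covering problem.
Choose R6 and R4: together they cover Maple, Willow, Teak, Elm — every station.
Total annual cost: 6 + 9 = 15.
No cover costs less than 15.

15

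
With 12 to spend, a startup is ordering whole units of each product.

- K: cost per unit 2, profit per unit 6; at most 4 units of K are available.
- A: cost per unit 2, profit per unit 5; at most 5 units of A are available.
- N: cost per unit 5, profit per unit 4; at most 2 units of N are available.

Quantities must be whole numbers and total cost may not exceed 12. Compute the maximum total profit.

34

This is a bounded integer knapsack.
K has the best ratio (6/2); taking only K gives at most 4×6 = 24 (stopped by the supply cap of 4).
Mixing does better — 4×K and 2×A: cost 12 ≤ 12, profit 4·6 + 2·5 = 34.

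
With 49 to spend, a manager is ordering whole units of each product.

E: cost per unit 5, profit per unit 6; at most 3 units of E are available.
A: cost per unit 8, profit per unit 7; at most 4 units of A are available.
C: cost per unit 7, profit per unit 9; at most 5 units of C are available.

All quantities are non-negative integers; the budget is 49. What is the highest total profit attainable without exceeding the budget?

58

Take 1×E, 1×A, and 5×C: cost 48 ≤ 49, profit 1·6 + 1·7 + 5·9 = 58.
C has the best ratio (9/7) and is taken to its limit of 5; remaining capacity is filled optimally with the others.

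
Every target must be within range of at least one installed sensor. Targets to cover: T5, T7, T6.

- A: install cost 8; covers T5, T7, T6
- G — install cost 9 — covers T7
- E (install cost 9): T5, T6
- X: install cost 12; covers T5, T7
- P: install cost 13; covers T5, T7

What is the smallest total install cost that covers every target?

8

A alone covers T5, T7, T6 — every target.
Total install cost: 8.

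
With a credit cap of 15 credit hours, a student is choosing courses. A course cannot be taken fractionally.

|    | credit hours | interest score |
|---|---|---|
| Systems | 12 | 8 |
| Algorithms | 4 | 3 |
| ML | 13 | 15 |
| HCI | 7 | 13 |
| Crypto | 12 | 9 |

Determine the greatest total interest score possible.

16

This is an integer program with binary decision variables.
Take Algorithms and HCI: credit hours 4 + 7 = 11 ≤ 15, interest score 3 + 13 = 16.
No other feasible combination does better.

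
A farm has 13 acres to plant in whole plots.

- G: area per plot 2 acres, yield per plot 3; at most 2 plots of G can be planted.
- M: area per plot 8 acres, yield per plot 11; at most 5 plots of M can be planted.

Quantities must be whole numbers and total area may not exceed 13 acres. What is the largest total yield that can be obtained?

17

2×G and 1×M: area 12 ≤ 13, yield 2·3 + 1·11 = 17.
1×G and 1×M: area 10 ≤ 13, yield 1·3 + 1·11 = 14.
Best is 17.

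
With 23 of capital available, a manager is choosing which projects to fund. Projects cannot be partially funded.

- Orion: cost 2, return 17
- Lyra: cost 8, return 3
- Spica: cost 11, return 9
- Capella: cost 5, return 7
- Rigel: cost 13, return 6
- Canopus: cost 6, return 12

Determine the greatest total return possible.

39

Orion + Spica + Canopus: cost 2 + 11 + 6 = 19 ≤ 23, return 17 + 9 + 12 = 38.
Orion + Capella + Canopus: cost 2 + 5 + 6 = 13 ≤ 23, return 17 + 7 + 12 = 36.
Orion + Lyra + Capella + Canopus: cost 2 + 8 + 5 + 6 = 21 ≤ 23, return 17 + 3 + 7 + 12 = 39.
Best is Orion, Lyra, Capella, and Canopus with total return 39.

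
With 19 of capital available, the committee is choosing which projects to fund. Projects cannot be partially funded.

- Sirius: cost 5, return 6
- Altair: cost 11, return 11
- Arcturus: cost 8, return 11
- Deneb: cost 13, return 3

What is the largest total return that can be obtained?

Altair + Arcturus: cost 11 + 8 = 19 ≤ 19, return 11 + 11 = 22.
Sirius + Altair: cost 5 + 11 = 16 ≤ 19, return 6 + 11 = 17.
Sirius + Arcturus: cost 5 + 8 = 13 ≤ 19, return 6 + 11 = 17.
Best is Altair and Arcturus with total return 22.

22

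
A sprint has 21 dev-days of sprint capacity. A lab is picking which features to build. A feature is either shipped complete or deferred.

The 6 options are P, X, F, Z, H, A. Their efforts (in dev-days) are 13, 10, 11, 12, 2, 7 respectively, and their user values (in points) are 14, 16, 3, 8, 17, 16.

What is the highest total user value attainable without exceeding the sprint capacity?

Take X, H, and A: effort 10 + 2 + 7 = 19 ≤ 21, user value 16 + 17 + 16 = 49.
No other feasible combination does better.

49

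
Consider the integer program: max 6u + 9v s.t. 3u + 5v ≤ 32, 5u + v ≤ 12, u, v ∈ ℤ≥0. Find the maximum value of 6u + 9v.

(u,v)=(0,6): 3·0+5·6=30≤32, 5·0+1·6=6≤12, objective 54.
(u,v)=(1,5): 3·1+5·5=28≤32, 5·1+1·5=10≤12, objective 51.
(u,v)=(0,5): 3·0+5·5=25≤32, 5·0+1·5=5≤12, objective 45.
(u,v)=(1,4): 3·1+5·4=23≤32, 5·1+1·4=9≤12, objective 42.
No feasible integer point exceeds 54.

54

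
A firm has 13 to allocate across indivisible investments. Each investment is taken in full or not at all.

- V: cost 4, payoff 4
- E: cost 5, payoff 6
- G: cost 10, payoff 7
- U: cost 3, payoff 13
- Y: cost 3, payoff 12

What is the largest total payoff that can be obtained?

This is an integer program with binary decision variables.
Take E, U, and Y: cost 5 + 3 + 3 = 11 ≤ 13, payoff 6 + 13 + 12 = 31.
No other feasible combination does better.

31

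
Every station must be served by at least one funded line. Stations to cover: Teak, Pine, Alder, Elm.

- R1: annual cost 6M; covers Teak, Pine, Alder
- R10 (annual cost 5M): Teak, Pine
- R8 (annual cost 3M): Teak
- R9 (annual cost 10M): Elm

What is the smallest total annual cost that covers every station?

16

Choose R1 and R9: together they cover Teak, Pine, Alder, Elm — every station.
Total annual cost: 6 + 10 = 16.
No cover costs less than 16.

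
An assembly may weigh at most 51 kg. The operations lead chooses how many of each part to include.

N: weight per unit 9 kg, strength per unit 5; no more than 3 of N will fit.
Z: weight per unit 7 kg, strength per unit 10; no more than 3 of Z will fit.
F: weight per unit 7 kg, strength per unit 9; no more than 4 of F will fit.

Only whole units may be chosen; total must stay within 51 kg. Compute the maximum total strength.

Take 3×Z and 4×F: weight 49 ≤ 51, strength 3·10 + 4·9 = 66.
Z has the best ratio (10/7) and is taken to its limit of 3; remaining capacity is filled optimally with the others.

66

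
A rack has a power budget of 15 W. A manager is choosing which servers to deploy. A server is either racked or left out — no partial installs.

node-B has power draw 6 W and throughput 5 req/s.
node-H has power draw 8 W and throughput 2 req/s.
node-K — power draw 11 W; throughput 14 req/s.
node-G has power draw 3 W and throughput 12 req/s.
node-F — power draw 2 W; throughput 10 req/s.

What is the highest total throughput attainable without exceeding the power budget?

27

node-K + node-G: power draw 11 + 3 = 14 ≤ 15, throughput 14 + 12 = 26.
node-B + node-G + node-F: power draw 6 + 3 + 2 = 11 ≤ 15, throughput 5 + 12 + 10 = 27.
Best is node-B, node-G, and node-F with total throughput 27.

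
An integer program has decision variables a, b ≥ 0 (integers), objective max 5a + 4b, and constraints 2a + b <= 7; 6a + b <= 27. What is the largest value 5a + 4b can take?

(a,b)=(0,7): 2·0+1·7=7≤7, 6·0+1·7=7≤27, objective 28.
(a,b)=(0,6): 2·0+1·6=6≤7, 6·0+1·6=6≤27, objective 24.
The best lattice point is (0,7), giving 28.

28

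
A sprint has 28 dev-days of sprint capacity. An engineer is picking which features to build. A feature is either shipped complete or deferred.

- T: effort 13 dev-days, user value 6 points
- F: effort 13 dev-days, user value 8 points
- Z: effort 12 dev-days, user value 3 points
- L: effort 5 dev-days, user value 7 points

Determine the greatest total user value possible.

This is an integer program with binary decision variables.
Take F and L: effort 13 + 5 = 18 ≤ 28, user value 8 + 7 = 15.
No other feasible combination does better.

15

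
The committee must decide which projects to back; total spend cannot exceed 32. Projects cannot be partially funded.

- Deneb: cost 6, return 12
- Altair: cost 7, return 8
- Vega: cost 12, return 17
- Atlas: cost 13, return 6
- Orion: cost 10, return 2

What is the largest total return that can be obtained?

37

Deneb + Vega + Atlas: cost 6 + 12 + 13 = 31 ≤ 32, return 12 + 17 + 6 = 35.
Deneb + Vega + Orion: cost 6 + 12 + 10 = 28 ≤ 32, return 12 + 17 + 2 = 31.
Deneb + Altair + Vega: cost 6 + 7 + 12 = 25 ≤ 32, return 12 + 8 + 17 = 37.
Best is Deneb, Altair, and Vega with total return 37.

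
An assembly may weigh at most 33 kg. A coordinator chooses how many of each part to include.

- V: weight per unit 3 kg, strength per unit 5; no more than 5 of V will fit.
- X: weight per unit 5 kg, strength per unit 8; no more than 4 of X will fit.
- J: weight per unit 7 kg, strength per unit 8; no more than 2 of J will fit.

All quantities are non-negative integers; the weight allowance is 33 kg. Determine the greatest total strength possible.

4×V and 4×X: weight 32 ≤ 33, strength 4·5 + 4·8 = 52.
2×V, 4×X, and 1×J: weight 33 ≤ 33, strength 2·5 + 4·8 + 1·8 = 50.
Best is 52.

52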